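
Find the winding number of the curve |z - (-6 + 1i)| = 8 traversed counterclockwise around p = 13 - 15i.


Step 1: Center c = (-6, 1), radius = 8
Step 2: |p - c|^2 = 19^2 + (-16)^2 = 617
Step 3: r^2 = 64
Step 4: |p-c| > r so winding number = 0

0


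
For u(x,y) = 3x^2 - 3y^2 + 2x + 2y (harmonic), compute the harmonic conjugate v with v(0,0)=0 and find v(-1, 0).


Step 1: v_x = -u_y = 6y - 2
Step 2: v_y = u_x = 6x + 2
Step 3: v = 6xy - 2x + 2y + C
Step 4: v(0,0) = 0 => C = 0
Step 5: v(-1, 0) = 2

2


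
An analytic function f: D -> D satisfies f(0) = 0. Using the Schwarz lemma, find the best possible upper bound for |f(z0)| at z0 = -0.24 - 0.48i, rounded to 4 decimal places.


Step 1: Schwarz lemma: if f: D -> D is analytic with f(0) = 0, then |f(z)| <= |z| for all z in D, and this is sharp (f(z) = z).
Step 2: |z0|^2 = (-0.24)^2 + (-0.48)^2 = 0.288
Step 3: |z0| = sqrt(0.288) = 0.536656
Step 4: Best bound = |z0| = 0.5367

0.5367


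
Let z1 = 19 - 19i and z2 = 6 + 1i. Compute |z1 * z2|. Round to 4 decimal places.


Step 1: |z1| = sqrt(19^2 + (-19)^2) = sqrt(722)
Step 2: |z2| = sqrt(6^2 + 1^2) = sqrt(37)
Step 3: |z1*z2| = |z1|*|z2| = sqrt(722) * sqrt(37) = sqrt(722 * 37) = sqrt(26714)
Step 4: = 163.4442

163.4442


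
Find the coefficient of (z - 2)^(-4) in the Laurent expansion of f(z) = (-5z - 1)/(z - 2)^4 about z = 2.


Step 1: Write the numerator in powers of (z - 2): -5z - 1 = -5(z - 2) + (-5*2 - 1) = -5(z - 2) - 11
Step 2: Divide by (z - 2)^4: f(z) = -11(z - 2)^(-4) - 5(z - 2)^(-3)
Step 3: This finite sum is the Laurent series of f about z = 2.
Step 4: Coefficient of (z - 2)^(-4) = -5*2 - 1 = -11

-11


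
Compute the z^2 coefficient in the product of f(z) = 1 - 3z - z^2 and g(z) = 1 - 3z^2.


Step 1: z^2 term in f*g comes from: (1)*(-3z^2) + (-3z)*(0) + (-z^2)*(1)
Step 2: = -3 + 0 - 1
Step 3: = -4

-4


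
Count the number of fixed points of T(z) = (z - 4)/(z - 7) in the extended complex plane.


Step 1: Fixed points satisfy T(z) = z
Step 2: z^2 - 8z + 4 = 0
Step 3: Discriminant = (-8)^2 - 4*1*4 = 48
Step 4: Number of fixed points = 2

2


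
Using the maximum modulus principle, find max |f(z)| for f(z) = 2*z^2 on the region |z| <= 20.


Step 1: On |z| = 20, |f(z)| = 2 * |z|^2 = 2 * 20^2
Step 2: By maximum modulus principle, maximum is on boundary.
Step 3: Maximum = 2 * 400 = 800

800


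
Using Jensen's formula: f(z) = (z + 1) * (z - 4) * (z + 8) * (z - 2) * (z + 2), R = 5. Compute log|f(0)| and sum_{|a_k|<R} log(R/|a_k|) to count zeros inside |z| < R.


Jensen's formula: (1/2pi)*integral log|f(Re^it)|dt = log|f(0)| + sum_{|a_k|<R} log(R/|a_k|)
Step 1: f(0) = 1 * (-4) * 8 * (-2) * 2 = 128
Step 2: log|f(0)| = log|-1| + log|4| + log|-8| + log|2| + log|-2| = 4.852
Step 3: Zeros inside |z| < 5: -1, 4, 2, -2
Step 4: Jensen sum = log(5/1) + log(5/4) + log(5/2) + log(5/2) = 3.6652
Step 5: n(R) = number of terms in the Jensen sum = count of zeros inside |z| < 5 = 4

4


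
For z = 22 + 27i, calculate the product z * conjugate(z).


Step 1: conj(z) = 22 - 27i
Step 2: z * conj(z) = 22^2 + 27^2
Step 3: = 484 + 729 = 1213

1213


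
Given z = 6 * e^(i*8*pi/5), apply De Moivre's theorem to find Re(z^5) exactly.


Step 1: By De Moivre's theorem, z^5 = 6^5 * e^(i*5*8*pi/5) = 7776 * (cos(8*pi) + i*sin(8*pi))
Step 2: |z|^5 = 6^5 = 7776
Step 3: Reduce the angle mod 2*pi: 8*pi - 8*pi = 0
Step 4: cos(0) = 1
Step 5: Re(z^5) = 7776 * 1 = 7776

7776


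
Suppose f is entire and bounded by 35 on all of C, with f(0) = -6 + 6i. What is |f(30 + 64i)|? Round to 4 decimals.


Step 1: By Liouville's theorem, a bounded entire function is constant.
Step 2: f(z) = f(0) = -6 + 6i for all z.
Step 3: |f(w)| = |-6 + 6i| = sqrt(36 + 36)
Step 4: = 8.4853

8.4853


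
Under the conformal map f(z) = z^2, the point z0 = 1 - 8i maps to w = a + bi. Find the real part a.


Step 1: z0 = 1 - 8i
Step 2: z0^2 = 1^2 - (-8)^2 - 16i
Step 3: real part = 1 - 64 = -63

-63


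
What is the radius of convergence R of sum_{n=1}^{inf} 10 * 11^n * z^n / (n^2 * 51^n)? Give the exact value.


Step 1: General term a_n = 10 * 11^n / (n^2 * 51^n)
Step 2: By the root test, |a_n|^(1/n) = 10^(1/n) * 11 / (n^(2/n) * 51) -> 11/51 as n -> infinity (since 10^(1/n) -> 1 and n^(2/n) -> 1)
Step 3: R = 1/lim|a_n|^(1/n) = 51/11

51/11


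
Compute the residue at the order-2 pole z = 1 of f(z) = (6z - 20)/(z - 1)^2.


Step 1: Pole of order 2 at z = 1
Step 2: Res = lim d/dz [(z - 1)^2 * f(z)] as z -> 1
Step 3: (z - 1)^2 * f(z) = 6z - 20
Step 4: d/dz[6z - 20] = 6

6


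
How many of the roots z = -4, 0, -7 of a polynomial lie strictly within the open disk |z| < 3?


Step 1: Check each root:
  z = -4: |-4| = 4 >= 3
  z = 0: |0| = 0 < 3
  z = -7: |-7| = 7 >= 3
Step 2: Count = 1

1


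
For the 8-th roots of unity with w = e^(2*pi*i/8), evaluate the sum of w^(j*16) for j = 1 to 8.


Step 1: The sum sum_{j=1}^{n} w^(k*j) equals n if n | k, else 0.
Step 2: Here n = 8, k = 16
Step 3: Does n divide k? 8 | 16 -> True
Step 4: Sum = 8

8


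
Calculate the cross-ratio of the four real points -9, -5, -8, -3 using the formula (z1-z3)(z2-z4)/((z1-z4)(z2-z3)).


Step 1: (z1-z3)(z2-z4) = (-1) * (-2) = 2
Step 2: (z1-z4)(z2-z3) = (-6) * 3 = -18
Step 3: Cross-ratio = -2/18 = -1/9

-1/9


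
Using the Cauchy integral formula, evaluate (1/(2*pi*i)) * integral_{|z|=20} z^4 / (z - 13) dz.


Step 1: f(z) = z^4, a = 13 is inside |z| = 20
Step 2: By Cauchy integral formula: (1/(2pi*i)) * integral = f(a)
Step 3: f(13) = 13^4 = 28561

28561


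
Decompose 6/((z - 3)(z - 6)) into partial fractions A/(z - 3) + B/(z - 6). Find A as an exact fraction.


Step 1: Multiply both sides by (z - 3) and set z = 3
Step 2: A = 6 / (3 - 6)
Step 3: A = 6 / (-3)
Step 4: A = -2

-2


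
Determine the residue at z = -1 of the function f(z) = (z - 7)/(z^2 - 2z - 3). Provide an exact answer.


Step 1: Q(z) = z^2 - 2z - 3 = (z + 1)(z - 3)
Step 2: Q'(z) = 2z - 2
Step 3: Q'(-1) = -4, P(-1) = -8
Step 4: Res = P(-1)/Q'(-1) = -8/(-4) = 2

2


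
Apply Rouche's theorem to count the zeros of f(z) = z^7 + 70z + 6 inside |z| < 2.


Step 1: On |z| = 2 the three terms have sizes |z^7| = 2^7 = 128, |70z| = 70*2 = 140, |6| = 6
Step 2: The dominant term is g(z) = 70z; let h(z) = z^7 + 6 so f = g + h
Step 3: On |z| = 2: |g| = 140 and |h| <= 128 + 6 = 134
Step 4: Since 140 > 134, |h| < |g| on |z| = 2, so by Rouche f has the same number of zeros as g inside |z| < 2
Step 5: g(z) = 70z has 1 zero (at the origin, multiplicity 1) inside |z| < 2. Answer = 1

1


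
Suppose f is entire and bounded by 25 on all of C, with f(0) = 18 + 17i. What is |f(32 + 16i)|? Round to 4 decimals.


Step 1: By Liouville's theorem, a bounded entire function is constant.
Step 2: f(z) = f(0) = 18 + 17i for all z.
Step 3: |f(w)| = |18 + 17i| = sqrt(324 + 289)
Step 4: = 24.7588

24.7588


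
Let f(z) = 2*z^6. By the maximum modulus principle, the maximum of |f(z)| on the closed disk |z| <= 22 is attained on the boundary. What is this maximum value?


Step 1: On |z| = 22, |f(z)| = 2 * |z|^6 = 2 * 22^6
Step 2: By maximum modulus principle, maximum is on boundary.
Step 3: Maximum = 2 * 113379904 = 226759808

226759808


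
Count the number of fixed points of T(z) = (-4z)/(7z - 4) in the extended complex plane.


Step 1: Fixed points satisfy T(z) = z
Step 2: 7z^2 = 0
Step 3: Discriminant = 0^2 - 4*7*0 = 0
Step 4: Number of fixed points = 1

1


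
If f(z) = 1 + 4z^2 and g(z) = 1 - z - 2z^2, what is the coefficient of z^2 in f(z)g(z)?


Step 1: z^2 term in f*g comes from: (1)*(-2z^2) + (0)*(-z) + (4z^2)*(1)
Step 2: = -2 + 0 + 4
Step 3: = 2

2


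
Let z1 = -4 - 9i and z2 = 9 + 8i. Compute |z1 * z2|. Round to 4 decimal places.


Step 1: |z1| = sqrt((-4)^2 + (-9)^2) = sqrt(97)
Step 2: |z2| = sqrt(9^2 + 8^2) = sqrt(145)
Step 3: |z1*z2| = |z1|*|z2| = sqrt(97) * sqrt(145) = sqrt(97 * 145) = sqrt(14065)
Step 4: = 118.596

118.596


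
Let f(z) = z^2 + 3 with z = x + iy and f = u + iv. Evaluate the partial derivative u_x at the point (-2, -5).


Step 1: f(z) = (x+iy)^2 + 3
Step 2: u = (x^2 - y^2) + 3
Step 3: u_x = 2x + 0
Step 4: At (-2, -5): u_x = -4 + 0 = -4

-4


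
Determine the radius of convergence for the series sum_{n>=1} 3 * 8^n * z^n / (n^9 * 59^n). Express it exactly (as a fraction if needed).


Step 1: General term a_n = 3 * 8^n / (n^9 * 59^n)
Step 2: By the root test, |a_n|^(1/n) = 3^(1/n) * 8 / (n^(9/n) * 59) -> 8/59 as n -> infinity (since 3^(1/n) -> 1 and n^(9/n) -> 1)
Step 3: R = 1/lim|a_n|^(1/n) = 59/8

59/8


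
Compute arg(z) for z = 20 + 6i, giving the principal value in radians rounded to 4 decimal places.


Step 1: z = 20 + 6i
Step 2: arg(z) = atan2(6, 20)
Step 3: arg(z) = 0.2915

0.2915


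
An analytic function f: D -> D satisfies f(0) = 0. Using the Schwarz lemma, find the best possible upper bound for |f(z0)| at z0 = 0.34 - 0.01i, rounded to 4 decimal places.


Step 1: Schwarz lemma: if f: D -> D is analytic with f(0) = 0, then |f(z)| <= |z| for all z in D, and this is sharp (f(z) = z).
Step 2: |z0|^2 = 0.34^2 + (-0.01)^2 = 0.1157
Step 3: |z0| = sqrt(0.1157) = 0.340147
Step 4: Best bound = |z0| = 0.3401

0.3401


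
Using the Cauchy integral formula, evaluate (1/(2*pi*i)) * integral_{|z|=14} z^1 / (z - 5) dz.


Step 1: f(z) = z^1, a = 5 is inside |z| = 14
Step 2: By Cauchy integral formula: (1/(2pi*i)) * integral = f(a)
Step 3: f(5) = 5^1 = 5

5


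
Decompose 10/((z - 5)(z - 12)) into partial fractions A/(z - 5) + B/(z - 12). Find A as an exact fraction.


Step 1: Multiply both sides by (z - 5) and set z = 5
Step 2: A = 10 / (5 - 12)
Step 3: A = 10 / (-7)
Step 4: A = -10/7

-10/7


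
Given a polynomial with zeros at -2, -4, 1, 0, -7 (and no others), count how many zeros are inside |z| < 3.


Step 1: Check each root:
  z = -2: |-2| = 2 < 3
  z = -4: |-4| = 4 >= 3
  z = 1: |1| = 1 < 3
  z = 0: |0| = 0 < 3
  z = -7: |-7| = 7 >= 3
Step 2: Count = 3

3


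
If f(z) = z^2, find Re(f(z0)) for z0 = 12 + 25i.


Step 1: z0 = 12 + 25i
Step 2: z0^2 = 12^2 - 25^2 + 600i
Step 3: real part = 144 - 625 = -481

-481


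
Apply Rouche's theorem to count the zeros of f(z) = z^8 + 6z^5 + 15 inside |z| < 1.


Step 1: On |z| = 1 the three terms have sizes |z^8| = 1^8 = 1, |6z^5| = 6*1^5 = 6, |15| = 15
Step 2: The dominant term is g(z) = 15; let h(z) = z^8 + 6z^5 so f = g + h
Step 3: On |z| = 1: |g| = 15 and |h| <= 1 + 6 = 7
Step 4: Since 15 > 7, |h| < |g| on |z| = 1, so by Rouche f has the same number of zeros as g inside |z| < 1
Step 5: g(z) = 15 is a nonzero constant with no zeros inside |z| < 1. Answer = 0

0


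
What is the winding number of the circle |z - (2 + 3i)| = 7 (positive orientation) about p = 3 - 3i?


Step 1: Center c = (2, 3), radius = 7
Step 2: |p - c|^2 = 1^2 + (-6)^2 = 37
Step 3: r^2 = 49
Step 4: |p-c| < r so winding number = 1

1


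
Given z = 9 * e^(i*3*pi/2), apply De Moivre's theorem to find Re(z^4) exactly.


Step 1: By De Moivre's theorem, z^4 = 9^4 * e^(i*4*3*pi/2) = 6561 * (cos(6*pi) + i*sin(6*pi))
Step 2: |z|^4 = 9^4 = 6561
Step 3: Reduce the angle mod 2*pi: 6*pi - 6*pi = 0
Step 4: cos(0) = 1
Step 5: Re(z^4) = 6561 * 1 = 6561

6561


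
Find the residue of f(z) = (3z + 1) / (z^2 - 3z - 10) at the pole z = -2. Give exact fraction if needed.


Step 1: Q(z) = z^2 - 3z - 10 = (z + 2)(z - 5)
Step 2: Q'(z) = 2z - 3
Step 3: Q'(-2) = -7, P(-2) = -5
Step 4: Res = P(-2)/Q'(-2) = -5/(-7) = 5/7

5/7


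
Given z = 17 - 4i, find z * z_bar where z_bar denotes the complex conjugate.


Step 1: conj(z) = 17 + 4i
Step 2: z * conj(z) = 17^2 + (-4)^2
Step 3: = 289 + 16 = 305

305


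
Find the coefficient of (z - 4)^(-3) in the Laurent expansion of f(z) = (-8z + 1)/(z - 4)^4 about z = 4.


Step 1: Write the numerator in powers of (z - 4): -8z + 1 = -8(z - 4) + (-8*4 + 1) = -8(z - 4) - 31
Step 2: Divide by (z - 4)^4: f(z) = -31(z - 4)^(-4) - 8(z - 4)^(-3)
Step 3: This finite sum is the Laurent series of f about z = 4.
Step 4: Coefficient of (z - 4)^(-3) = coefficient of (z - 4) in the re-centred numerator = -8

-8


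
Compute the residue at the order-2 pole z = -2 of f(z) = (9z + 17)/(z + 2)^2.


Step 1: Pole of order 2 at z = -2
Step 2: Res = lim d/dz [(z + 2)^2 * f(z)] as z -> -2
Step 3: (z + 2)^2 * f(z) = 9z + 17
Step 4: d/dz[9z + 17] = 9

9


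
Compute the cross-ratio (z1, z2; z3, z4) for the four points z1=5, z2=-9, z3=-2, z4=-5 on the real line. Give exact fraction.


Step 1: (z1-z3)(z2-z4) = 7 * (-4) = -28
Step 2: (z1-z4)(z2-z3) = 10 * (-7) = -70
Step 3: Cross-ratio = 28/70 = 2/5

2/5


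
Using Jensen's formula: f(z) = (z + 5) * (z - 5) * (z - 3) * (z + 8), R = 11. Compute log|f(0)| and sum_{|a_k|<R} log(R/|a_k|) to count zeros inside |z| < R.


Jensen's formula: (1/2pi)*integral log|f(Re^it)|dt = log|f(0)| + sum_{|a_k|<R} log(R/|a_k|)
Step 1: f(0) = 5 * (-5) * (-3) * 8 = 600
Step 2: log|f(0)| = log|-5| + log|5| + log|3| + log|-8| = 6.3969
Step 3: Zeros inside |z| < 11: -5, 5, 3, -8
Step 4: Jensen sum = log(11/5) + log(11/5) + log(11/3) + log(11/8) = 3.1947
Step 5: n(R) = number of terms in the Jensen sum = count of zeros inside |z| < 11 = 4

4


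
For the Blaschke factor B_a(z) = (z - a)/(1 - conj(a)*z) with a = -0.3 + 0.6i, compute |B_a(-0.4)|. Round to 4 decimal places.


Step 1: Numerator z0 - a = -0.4 - (-0.3 + 0.6i) = -0.1 - 0.6i
Step 2: Denominator 1 - conj(a)*z0 = 1 - (-0.3 - 0.6i)*(-0.4) = 0.88 - 0.24i
Step 3: |z0 - a|^2 = (-0.1)^2 + (-0.6)^2 = 0.37; |1 - conj(a)*z0|^2 = 0.88^2 + (-0.24)^2 = 0.832
Step 4: |B_a(-0.4)| = sqrt(0.37 / 0.832) = sqrt(0.444712)
Step 5: = 0.6669

0.6669


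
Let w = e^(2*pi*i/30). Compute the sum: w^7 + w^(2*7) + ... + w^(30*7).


Step 1: The sum sum_{j=1}^{n} w^(k*j) equals n if n | k, else 0.
Step 2: Here n = 30, k = 7
Step 3: Does n divide k? 30 | 7 -> False
Step 4: Sum = 0

0


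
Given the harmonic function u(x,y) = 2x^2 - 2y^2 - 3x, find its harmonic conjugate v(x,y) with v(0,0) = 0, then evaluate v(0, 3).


Step 1: v_x = -u_y = 4y + 0
Step 2: v_y = u_x = 4x - 3
Step 3: v = 4xy - 3y + C
Step 4: v(0,0) = 0 => C = 0
Step 5: v(0, 3) = -9

-9


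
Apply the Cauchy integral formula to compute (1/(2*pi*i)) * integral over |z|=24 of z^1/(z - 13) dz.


Step 1: f(z) = z^1, a = 13 is inside |z| = 24
Step 2: By Cauchy integral formula: (1/(2pi*i)) * integral = f(a)
Step 3: f(13) = 13^1 = 13

13


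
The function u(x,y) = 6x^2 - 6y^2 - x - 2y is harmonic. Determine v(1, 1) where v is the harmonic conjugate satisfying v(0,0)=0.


Step 1: v_x = -u_y = 12y + 2
Step 2: v_y = u_x = 12x - 1
Step 3: v = 12xy + 2x - y + C
Step 4: v(0,0) = 0 => C = 0
Step 5: v(1, 1) = 13

13


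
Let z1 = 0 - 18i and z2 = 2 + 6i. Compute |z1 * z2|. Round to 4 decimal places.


Step 1: |z1| = sqrt(0^2 + (-18)^2) = sqrt(324)
Step 2: |z2| = sqrt(2^2 + 6^2) = sqrt(40)
Step 3: |z1*z2| = |z1|*|z2| = sqrt(324) * sqrt(40) = sqrt(324 * 40) = sqrt(12960)
Step 4: = 113.842

113.842


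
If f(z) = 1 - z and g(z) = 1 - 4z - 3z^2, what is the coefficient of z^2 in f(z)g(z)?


Step 1: z^2 term in f*g comes from: (1)*(-3z^2) + (-z)*(-4z) + (0)*(1)
Step 2: = -3 + 4 + 0
Step 3: = 1

1


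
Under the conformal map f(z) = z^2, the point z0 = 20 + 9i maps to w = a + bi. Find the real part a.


Step 1: z0 = 20 + 9i
Step 2: z0^2 = 20^2 - 9^2 + 360i
Step 3: real part = 400 - 81 = 319

319


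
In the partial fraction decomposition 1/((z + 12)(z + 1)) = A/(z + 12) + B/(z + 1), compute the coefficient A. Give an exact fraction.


Step 1: Multiply both sides by (z + 12) and set z = -12
Step 2: A = 1 / (-12 + 1)
Step 3: A = 1 / (-11)
Step 4: A = -1/11

-1/11


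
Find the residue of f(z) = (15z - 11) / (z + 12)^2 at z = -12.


Step 1: Pole of order 2 at z = -12
Step 2: Res = lim d/dz [(z + 12)^2 * f(z)] as z -> -12
Step 3: (z + 12)^2 * f(z) = 15z - 11
Step 4: d/dz[15z - 11] = 15

15


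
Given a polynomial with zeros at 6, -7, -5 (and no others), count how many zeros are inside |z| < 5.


Step 1: Check each root:
  z = 6: |6| = 6 >= 5
  z = -7: |-7| = 7 >= 5
  z = -5: |-5| = 5 >= 5
Step 2: Count = 0

0


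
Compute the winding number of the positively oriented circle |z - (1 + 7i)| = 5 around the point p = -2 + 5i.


Step 1: Center c = (1, 7), radius = 5
Step 2: |p - c|^2 = (-3)^2 + (-2)^2 = 13
Step 3: r^2 = 25
Step 4: |p-c| < r so winding number = 1

1


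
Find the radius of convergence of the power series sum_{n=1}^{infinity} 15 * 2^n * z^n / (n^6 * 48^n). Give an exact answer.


Step 1: General term a_n = 15 * 2^n / (n^6 * 48^n)
Step 2: By the root test, |a_n|^(1/n) = 15^(1/n) * 2 / (n^(6/n) * 48) -> 2/48 as n -> infinity (since 15^(1/n) -> 1 and n^(6/n) -> 1)
Step 3: R = 1/lim|a_n|^(1/n) = 48/2 = 24

24


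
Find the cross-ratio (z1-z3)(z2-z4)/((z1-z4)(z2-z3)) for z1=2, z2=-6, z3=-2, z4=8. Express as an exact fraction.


Step 1: (z1-z3)(z2-z4) = 4 * (-14) = -56
Step 2: (z1-z4)(z2-z3) = (-6) * (-4) = 24
Step 3: Cross-ratio = -56/24 = -7/3

-7/3


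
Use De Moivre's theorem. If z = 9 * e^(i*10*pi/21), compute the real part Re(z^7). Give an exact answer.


Step 1: By De Moivre's theorem, z^7 = 9^7 * e^(i*7*10*pi/21) = 4782969 * (cos(10*pi/3) + i*sin(10*pi/3))
Step 2: |z|^7 = 9^7 = 4782969
Step 3: Reduce the angle mod 2*pi: 10*pi/3 - 2*pi = 4*pi/3
Step 4: cos(4*pi/3) = -1/2
Step 5: Re(z^7) = 4782969 * (-1/2) = -4782969/2

-4782969/2


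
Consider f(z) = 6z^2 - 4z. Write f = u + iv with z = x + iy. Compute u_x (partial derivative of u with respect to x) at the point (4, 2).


Step 1: f(z) = 6(x+iy)^2 - 4(x+iy) + 0
Step 2: u = 6(x^2 - y^2) - 4x + 0
Step 3: u_x = 12x - 4
Step 4: At (4, 2): u_x = 48 - 4 = 44

44


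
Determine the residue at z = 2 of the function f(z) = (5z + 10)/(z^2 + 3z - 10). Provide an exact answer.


Step 1: Q(z) = z^2 + 3z - 10 = (z - 2)(z + 5)
Step 2: Q'(z) = 2z + 3
Step 3: Q'(2) = 7, P(2) = 20
Step 4: Res = P(2)/Q'(2) = 20/7 = 20/7

20/7


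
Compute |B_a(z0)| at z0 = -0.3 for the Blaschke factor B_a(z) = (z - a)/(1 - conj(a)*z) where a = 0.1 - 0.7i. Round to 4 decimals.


Step 1: Numerator z0 - a = -0.3 - (0.1 - 0.7i) = -0.4 + 0.7i
Step 2: Denominator 1 - conj(a)*z0 = 1 - (0.1 + 0.7i)*(-0.3) = 1.03 + 0.21i
Step 3: |z0 - a|^2 = (-0.4)^2 + 0.7^2 = 0.65; |1 - conj(a)*z0|^2 = 1.03^2 + 0.21^2 = 1.105
Step 4: |B_a(-0.3)| = sqrt(0.65 / 1.105) = sqrt(0.588235)
Step 5: = 0.767

0.767


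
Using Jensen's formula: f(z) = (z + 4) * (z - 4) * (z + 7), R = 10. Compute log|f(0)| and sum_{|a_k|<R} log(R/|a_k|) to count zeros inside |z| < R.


Jensen's formula: (1/2pi)*integral log|f(Re^it)|dt = log|f(0)| + sum_{|a_k|<R} log(R/|a_k|)
Step 1: f(0) = 4 * (-4) * 7 = -112
Step 2: log|f(0)| = log|-4| + log|4| + log|-7| = 4.7185
Step 3: Zeros inside |z| < 10: -4, 4, -7
Step 4: Jensen sum = log(10/4) + log(10/4) + log(10/7) = 2.1893
Step 5: n(R) = number of terms in the Jensen sum = count of zeros inside |z| < 10 = 3

3


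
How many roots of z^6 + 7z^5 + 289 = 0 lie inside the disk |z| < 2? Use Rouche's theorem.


Step 1: On |z| = 2 the three terms have sizes |z^6| = 2^6 = 64, |7z^5| = 7*2^5 = 224, |289| = 289
Step 2: The dominant term is g(z) = 289; let h(z) = z^6 + 7z^5 so f = g + h
Step 3: On |z| = 2: |g| = 289 and |h| <= 64 + 224 = 288
Step 4: Since 289 > 288, |h| < |g| on |z| = 2, so by Rouche f has the same number of zeros as g inside |z| < 2
Step 5: g(z) = 289 is a nonzero constant with no zeros inside |z| < 2. Answer = 0

0


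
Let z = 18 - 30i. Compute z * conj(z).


Step 1: conj(z) = 18 + 30i
Step 2: z * conj(z) = 18^2 + (-30)^2
Step 3: = 324 + 900 = 1224

1224


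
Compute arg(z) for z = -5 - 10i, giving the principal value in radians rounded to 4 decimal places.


Step 1: z = -5 - 10i
Step 2: arg(z) = atan2(-10, -5)
Step 3: arg(z) = -2.0344

-2.0344


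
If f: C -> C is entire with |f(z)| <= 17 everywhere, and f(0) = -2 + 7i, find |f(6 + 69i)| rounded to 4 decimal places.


Step 1: By Liouville's theorem, a bounded entire function is constant.
Step 2: f(z) = f(0) = -2 + 7i for all z.
Step 3: |f(w)| = |-2 + 7i| = sqrt(4 + 49)
Step 4: = 7.2801

7.2801


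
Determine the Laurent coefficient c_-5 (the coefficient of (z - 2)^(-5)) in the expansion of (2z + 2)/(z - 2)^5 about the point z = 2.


Step 1: Write the numerator in powers of (z - 2): 2z + 2 = 2(z - 2) + (2*2 + 2) = 2(z - 2) + 6
Step 2: Divide by (z - 2)^5: f(z) = 6(z - 2)^(-5) + 2(z - 2)^(-4)
Step 3: This finite sum is the Laurent series of f about z = 2.
Step 4: Coefficient of (z - 2)^(-5) = 2*2 + 2 = 6

6


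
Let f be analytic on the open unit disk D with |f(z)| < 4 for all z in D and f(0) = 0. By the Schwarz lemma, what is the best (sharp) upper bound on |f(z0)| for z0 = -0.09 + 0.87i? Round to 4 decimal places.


Step 1: g = f/4 maps D -> D with g(0) = 0, so by the Schwarz lemma |g(z)| <= |z|, i.e. |f(z)| <= 4|z|; this is sharp (f(z) = 4z).
Step 2: |z0|^2 = (-0.09)^2 + 0.87^2 = 0.765
Step 3: |z0| = sqrt(0.765) = 0.874643
Step 4: Best bound = 4 * |z0| = 4 * 0.874643 = 3.4986

3.4986


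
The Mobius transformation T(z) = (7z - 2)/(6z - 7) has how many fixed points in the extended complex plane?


Step 1: Fixed points satisfy T(z) = z
Step 2: 6z^2 - 14z + 2 = 0
Step 3: Discriminant = (-14)^2 - 4*6*2 = 148
Step 4: Number of fixed points = 2

2


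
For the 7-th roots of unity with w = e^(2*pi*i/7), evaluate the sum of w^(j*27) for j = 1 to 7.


Step 1: The sum sum_{j=1}^{n} w^(k*j) equals n if n | k, else 0.
Step 2: Here n = 7, k = 27
Step 3: Does n divide k? 7 | 27 -> False
Step 4: Sum = 0

0


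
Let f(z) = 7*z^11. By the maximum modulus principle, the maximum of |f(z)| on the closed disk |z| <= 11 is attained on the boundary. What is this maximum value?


Step 1: On |z| = 11, |f(z)| = 7 * |z|^11 = 7 * 11^11
Step 2: By maximum modulus principle, maximum is on boundary.
Step 3: Maximum = 7 * 285311670611 = 1997181694277

1997181694277


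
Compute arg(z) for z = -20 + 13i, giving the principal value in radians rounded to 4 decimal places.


Step 1: z = -20 + 13i
Step 2: arg(z) = atan2(13, -20)
Step 3: arg(z) = 2.5652

2.5652


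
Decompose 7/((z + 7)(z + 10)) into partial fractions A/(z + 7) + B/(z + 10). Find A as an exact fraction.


Step 1: Multiply both sides by (z + 7) and set z = -7
Step 2: A = 7 / (-7 + 10)
Step 3: A = 7 / 3
Step 4: A = 7/3

7/3


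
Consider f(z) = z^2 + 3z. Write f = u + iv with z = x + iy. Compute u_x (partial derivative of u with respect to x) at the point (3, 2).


Step 1: f(z) = (x+iy)^2 + 3(x+iy) + 0
Step 2: u = (x^2 - y^2) + 3x + 0
Step 3: u_x = 2x + 3
Step 4: At (3, 2): u_x = 6 + 3 = 9

9


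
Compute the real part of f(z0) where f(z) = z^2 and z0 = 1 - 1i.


Step 1: z0 = 1 - 1i
Step 2: z0^2 = 1^2 - (-1)^2 - 2i
Step 3: real part = 1 - 1 = 0

0


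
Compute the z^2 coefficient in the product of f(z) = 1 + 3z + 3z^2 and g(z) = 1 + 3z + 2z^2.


Step 1: z^2 term in f*g comes from: (1)*(2z^2) + (3z)*(3z) + (3z^2)*(1)
Step 2: = 2 + 9 + 3
Step 3: = 14

14


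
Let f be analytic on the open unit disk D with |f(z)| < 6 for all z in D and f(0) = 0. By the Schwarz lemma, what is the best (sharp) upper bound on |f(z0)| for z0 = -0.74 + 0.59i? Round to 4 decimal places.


Step 1: g = f/6 maps D -> D with g(0) = 0, so by the Schwarz lemma |g(z)| <= |z|, i.e. |f(z)| <= 6|z|; this is sharp (f(z) = 6z).
Step 2: |z0|^2 = (-0.74)^2 + 0.59^2 = 0.8957
Step 3: |z0| = sqrt(0.8957) = 0.946414
Step 4: Best bound = 6 * |z0| = 6 * 0.946414 = 5.6785

5.6785


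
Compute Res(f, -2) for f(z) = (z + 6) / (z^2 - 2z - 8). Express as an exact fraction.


Step 1: Q(z) = z^2 - 2z - 8 = (z + 2)(z - 4)
Step 2: Q'(z) = 2z - 2
Step 3: Q'(-2) = -6, P(-2) = 4
Step 4: Res = P(-2)/Q'(-2) = 4/(-6) = -2/3

-2/3


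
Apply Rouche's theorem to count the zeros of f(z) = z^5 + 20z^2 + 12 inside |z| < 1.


Step 1: On |z| = 1 the three terms have sizes |z^5| = 1^5 = 1, |20z^2| = 20*1^2 = 20, |12| = 12
Step 2: The dominant term is g(z) = 20z^2; let h(z) = z^5 + 12 so f = g + h
Step 3: On |z| = 1: |g| = 20 and |h| <= 1 + 12 = 13
Step 4: Since 20 > 13, |h| < |g| on |z| = 1, so by Rouche f has the same number of zeros as g inside |z| < 1
Step 5: g(z) = 20z^2 has 2 zeros (at the origin, multiplicity 2) inside |z| < 1. Answer = 2

2


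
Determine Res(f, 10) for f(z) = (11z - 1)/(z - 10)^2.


Step 1: Pole of order 2 at z = 10
Step 2: Res = lim d/dz [(z - 10)^2 * f(z)] as z -> 10
Step 3: (z - 10)^2 * f(z) = 11z - 1
Step 4: d/dz[11z - 1] = 11

11


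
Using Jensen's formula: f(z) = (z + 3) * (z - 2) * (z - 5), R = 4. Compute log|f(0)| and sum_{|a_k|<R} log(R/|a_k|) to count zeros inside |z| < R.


Jensen's formula: (1/2pi)*integral log|f(Re^it)|dt = log|f(0)| + sum_{|a_k|<R} log(R/|a_k|)
Step 1: f(0) = 3 * (-2) * (-5) = 30
Step 2: log|f(0)| = log|-3| + log|2| + log|5| = 3.4012
Step 3: Zeros inside |z| < 4: -3, 2
Step 4: Jensen sum = log(4/3) + log(4/2) = 0.9808
Step 5: n(R) = number of terms in the Jensen sum = count of zeros inside |z| < 4 = 2

2


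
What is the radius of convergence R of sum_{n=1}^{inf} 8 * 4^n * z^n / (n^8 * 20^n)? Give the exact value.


Step 1: General term a_n = 8 * 4^n / (n^8 * 20^n)
Step 2: By the root test, |a_n|^(1/n) = 8^(1/n) * 4 / (n^(8/n) * 20) -> 4/20 as n -> infinity (since 8^(1/n) -> 1 and n^(8/n) -> 1)
Step 3: R = 1/lim|a_n|^(1/n) = 20/4 = 5

5


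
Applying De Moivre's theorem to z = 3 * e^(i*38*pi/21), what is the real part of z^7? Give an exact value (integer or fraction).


Step 1: By De Moivre's theorem, z^7 = 3^7 * e^(i*7*38*pi/21) = 2187 * (cos(38*pi/3) + i*sin(38*pi/3))
Step 2: |z|^7 = 3^7 = 2187
Step 3: Reduce the angle mod 2*pi: 38*pi/3 - 12*pi = 2*pi/3
Step 4: cos(2*pi/3) = -1/2
Step 5: Re(z^7) = 2187 * (-1/2) = -2187/2

-2187/2


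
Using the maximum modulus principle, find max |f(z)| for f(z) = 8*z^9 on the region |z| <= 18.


Step 1: On |z| = 18, |f(z)| = 8 * |z|^9 = 8 * 18^9
Step 2: By maximum modulus principle, maximum is on boundary.
Step 3: Maximum = 8 * 198359290368 = 1586874322944

1586874322944


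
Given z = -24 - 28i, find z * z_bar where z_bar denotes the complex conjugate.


Step 1: conj(z) = -24 + 28i
Step 2: z * conj(z) = (-24)^2 + (-28)^2
Step 3: = 576 + 784 = 1360

1360


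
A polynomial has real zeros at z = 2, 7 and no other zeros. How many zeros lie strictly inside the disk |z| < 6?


Step 1: Check each root:
  z = 2: |2| = 2 < 6
  z = 7: |7| = 7 >= 6
Step 2: Count = 1

1


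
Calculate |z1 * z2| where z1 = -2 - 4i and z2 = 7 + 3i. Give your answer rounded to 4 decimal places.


Step 1: |z1| = sqrt((-2)^2 + (-4)^2) = sqrt(20)
Step 2: |z2| = sqrt(7^2 + 3^2) = sqrt(58)
Step 3: |z1*z2| = |z1|*|z2| = sqrt(20) * sqrt(58) = sqrt(20 * 58) = sqrt(1160)
Step 4: = 34.0588

34.0588


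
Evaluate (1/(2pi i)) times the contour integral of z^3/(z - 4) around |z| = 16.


Step 1: f(z) = z^3, a = 4 is inside |z| = 16
Step 2: By Cauchy integral formula: (1/(2pi*i)) * integral = f(a)
Step 3: f(4) = 4^3 = 64

64


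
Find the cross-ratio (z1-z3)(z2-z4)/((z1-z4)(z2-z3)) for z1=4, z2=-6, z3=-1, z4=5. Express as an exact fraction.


Step 1: (z1-z3)(z2-z4) = 5 * (-11) = -55
Step 2: (z1-z4)(z2-z3) = (-1) * (-5) = 5
Step 3: Cross-ratio = -55/5 = -11

-11


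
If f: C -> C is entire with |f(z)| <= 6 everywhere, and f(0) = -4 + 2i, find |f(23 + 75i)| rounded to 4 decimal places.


Step 1: By Liouville's theorem, a bounded entire function is constant.
Step 2: f(z) = f(0) = -4 + 2i for all z.
Step 3: |f(w)| = |-4 + 2i| = sqrt(16 + 4)
Step 4: = 4.4721

4.4721


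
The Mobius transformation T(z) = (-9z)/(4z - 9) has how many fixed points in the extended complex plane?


Step 1: Fixed points satisfy T(z) = z
Step 2: 4z^2 = 0
Step 3: Discriminant = 0^2 - 4*4*0 = 0
Step 4: Number of fixed points = 1

1


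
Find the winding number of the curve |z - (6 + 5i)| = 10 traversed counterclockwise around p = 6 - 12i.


Step 1: Center c = (6, 5), radius = 10
Step 2: |p - c|^2 = 0^2 + (-17)^2 = 289
Step 3: r^2 = 100
Step 4: |p-c| > r so winding number = 0

0


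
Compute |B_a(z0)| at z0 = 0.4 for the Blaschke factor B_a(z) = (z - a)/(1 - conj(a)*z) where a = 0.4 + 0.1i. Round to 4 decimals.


Step 1: Numerator z0 - a = 0.4 - (0.4 + 0.1i) = 0 - 0.1i
Step 2: Denominator 1 - conj(a)*z0 = 1 - (0.4 - 0.1i)*0.4 = 0.84 + 0.04i
Step 3: |z0 - a|^2 = 0^2 + (-0.1)^2 = 0.01; |1 - conj(a)*z0|^2 = 0.84^2 + 0.04^2 = 0.7072
Step 4: |B_a(0.4)| = sqrt(0.01 / 0.7072) = sqrt(0.01414)
Step 5: = 0.1189

0.1189


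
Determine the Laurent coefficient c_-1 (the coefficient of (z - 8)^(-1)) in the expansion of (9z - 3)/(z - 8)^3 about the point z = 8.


Step 1: Write the numerator in powers of (z - 8): 9z - 3 = 9(z - 8) + (9*8 - 3) = 9(z - 8) + 69
Step 2: Divide by (z - 8)^3: f(z) = 69(z - 8)^(-3) + 9(z - 8)^(-2)
Step 3: This finite sum is the Laurent series of f about z = 8.
Step 4: Only the powers -3 and -2 appear, so the coefficient of (z - 8)^(-1) = 0

0


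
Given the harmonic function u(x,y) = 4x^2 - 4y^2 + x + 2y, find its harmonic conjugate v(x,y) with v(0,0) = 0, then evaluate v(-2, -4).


Step 1: v_x = -u_y = 8y - 2
Step 2: v_y = u_x = 8x + 1
Step 3: v = 8xy - 2x + y + C
Step 4: v(0,0) = 0 => C = 0
Step 5: v(-2, -4) = 64

64


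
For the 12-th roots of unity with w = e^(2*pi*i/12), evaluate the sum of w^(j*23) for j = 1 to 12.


Step 1: The sum sum_{j=1}^{n} w^(k*j) equals n if n | k, else 0.
Step 2: Here n = 12, k = 23
Step 3: Does n divide k? 12 | 23 -> False
Step 4: Sum = 0

0


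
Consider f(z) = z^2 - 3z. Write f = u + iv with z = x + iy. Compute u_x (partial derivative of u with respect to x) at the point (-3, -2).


Step 1: f(z) = (x+iy)^2 - 3(x+iy) + 0
Step 2: u = (x^2 - y^2) - 3x + 0
Step 3: u_x = 2x - 3
Step 4: At (-3, -2): u_x = -6 - 3 = -9

-9


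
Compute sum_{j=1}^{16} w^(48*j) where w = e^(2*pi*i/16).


Step 1: The sum sum_{j=1}^{n} w^(k*j) equals n if n | k, else 0.
Step 2: Here n = 16, k = 48
Step 3: Does n divide k? 16 | 48 -> True
Step 4: Sum = 16

16


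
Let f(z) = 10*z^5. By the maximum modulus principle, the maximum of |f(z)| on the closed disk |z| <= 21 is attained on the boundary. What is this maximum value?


Step 1: On |z| = 21, |f(z)| = 10 * |z|^5 = 10 * 21^5
Step 2: By maximum modulus principle, maximum is on boundary.
Step 3: Maximum = 10 * 4084101 = 40841010

40841010


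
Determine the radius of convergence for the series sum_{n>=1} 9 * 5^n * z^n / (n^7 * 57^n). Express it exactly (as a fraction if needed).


Step 1: General term a_n = 9 * 5^n / (n^7 * 57^n)
Step 2: By the root test, |a_n|^(1/n) = 9^(1/n) * 5 / (n^(7/n) * 57) -> 5/57 as n -> infinity (since 9^(1/n) -> 1 and n^(7/n) -> 1)
Step 3: R = 1/lim|a_n|^(1/n) = 57/5

57/5


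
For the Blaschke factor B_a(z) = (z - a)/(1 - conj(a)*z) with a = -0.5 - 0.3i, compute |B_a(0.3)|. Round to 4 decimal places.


Step 1: Numerator z0 - a = 0.3 - (-0.5 - 0.3i) = 0.8 + 0.3i
Step 2: Denominator 1 - conj(a)*z0 = 1 - (-0.5 + 0.3i)*0.3 = 1.15 - 0.09i
Step 3: |z0 - a|^2 = 0.8^2 + 0.3^2 = 0.73; |1 - conj(a)*z0|^2 = 1.15^2 + (-0.09)^2 = 1.3306
Step 4: |B_a(0.3)| = sqrt(0.73 / 1.3306) = sqrt(0.548625)
Step 5: = 0.7407

0.7407


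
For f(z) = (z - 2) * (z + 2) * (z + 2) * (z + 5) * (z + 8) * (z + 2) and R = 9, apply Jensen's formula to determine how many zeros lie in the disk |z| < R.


Jensen's formula: (1/2pi)*integral log|f(Re^it)|dt = log|f(0)| + sum_{|a_k|<R} log(R/|a_k|)
Step 1: f(0) = (-2) * 2 * 2 * 5 * 8 * 2 = -640
Step 2: log|f(0)| = log|2| + log|-2| + log|-2| + log|-5| + log|-8| + log|-2| = 6.4615
Step 3: Zeros inside |z| < 9: 2, -2, -2, -5, -8, -2
Step 4: Jensen sum = log(9/2) + log(9/2) + log(9/2) + log(9/5) + log(9/8) + log(9/2) = 6.7219
Step 5: n(R) = number of terms in the Jensen sum = count of zeros inside |z| < 9 = 6

6


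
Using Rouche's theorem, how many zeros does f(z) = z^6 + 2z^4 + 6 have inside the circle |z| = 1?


Step 1: On |z| = 1 the three terms have sizes |z^6| = 1^6 = 1, |2z^4| = 2*1^4 = 2, |6| = 6
Step 2: The dominant term is g(z) = 6; let h(z) = z^6 + 2z^4 so f = g + h
Step 3: On |z| = 1: |g| = 6 and |h| <= 1 + 2 = 3
Step 4: Since 6 > 3, |h| < |g| on |z| = 1, so by Rouche f has the same number of zeros as g inside |z| < 1
Step 5: g(z) = 6 is a nonzero constant with no zeros inside |z| < 1. Answer = 0

0


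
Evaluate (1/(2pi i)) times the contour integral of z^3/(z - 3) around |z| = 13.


Step 1: f(z) = z^3, a = 3 is inside |z| = 13
Step 2: By Cauchy integral formula: (1/(2pi*i)) * integral = f(a)
Step 3: f(3) = 3^3 = 27

27


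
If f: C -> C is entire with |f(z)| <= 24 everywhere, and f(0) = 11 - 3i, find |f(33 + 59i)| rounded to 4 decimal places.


Step 1: By Liouville's theorem, a bounded entire function is constant.
Step 2: f(z) = f(0) = 11 - 3i for all z.
Step 3: |f(w)| = |11 - 3i| = sqrt(121 + 9)
Step 4: = 11.4018

11.4018


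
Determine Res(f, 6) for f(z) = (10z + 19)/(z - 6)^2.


Step 1: Pole of order 2 at z = 6
Step 2: Res = lim d/dz [(z - 6)^2 * f(z)] as z -> 6
Step 3: (z - 6)^2 * f(z) = 10z + 19
Step 4: d/dz[10z + 19] = 10

10


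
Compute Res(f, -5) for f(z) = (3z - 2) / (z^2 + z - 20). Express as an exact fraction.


Step 1: Q(z) = z^2 + z - 20 = (z + 5)(z - 4)
Step 2: Q'(z) = 2z + 1
Step 3: Q'(-5) = -9, P(-5) = -17
Step 4: Res = P(-5)/Q'(-5) = -17/(-9) = 17/9

17/9


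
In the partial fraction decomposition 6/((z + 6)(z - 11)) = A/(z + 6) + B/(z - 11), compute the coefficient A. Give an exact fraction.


Step 1: Multiply both sides by (z + 6) and set z = -6
Step 2: A = 6 / (-6 - 11)
Step 3: A = 6 / (-17)
Step 4: A = -6/17

-6/17


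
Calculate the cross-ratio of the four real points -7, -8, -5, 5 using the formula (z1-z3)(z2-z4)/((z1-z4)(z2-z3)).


Step 1: (z1-z3)(z2-z4) = (-2) * (-13) = 26
Step 2: (z1-z4)(z2-z3) = (-12) * (-3) = 36
Step 3: Cross-ratio = 26/36 = 13/18

13/18


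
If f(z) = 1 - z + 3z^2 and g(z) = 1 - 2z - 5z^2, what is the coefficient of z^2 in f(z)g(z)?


Step 1: z^2 term in f*g comes from: (1)*(-5z^2) + (-z)*(-2z) + (3z^2)*(1)
Step 2: = -5 + 2 + 3
Step 3: = 0

0


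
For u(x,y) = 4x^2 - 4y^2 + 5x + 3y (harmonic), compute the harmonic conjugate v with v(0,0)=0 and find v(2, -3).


Step 1: v_x = -u_y = 8y - 3
Step 2: v_y = u_x = 8x + 5
Step 3: v = 8xy - 3x + 5y + C
Step 4: v(0,0) = 0 => C = 0
Step 5: v(2, -3) = -69

-69


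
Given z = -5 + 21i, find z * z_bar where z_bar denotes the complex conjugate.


Step 1: conj(z) = -5 - 21i
Step 2: z * conj(z) = (-5)^2 + 21^2
Step 3: = 25 + 441 = 466

466


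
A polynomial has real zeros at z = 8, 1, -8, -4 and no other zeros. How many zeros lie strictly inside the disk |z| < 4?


Step 1: Check each root:
  z = 8: |8| = 8 >= 4
  z = 1: |1| = 1 < 4
  z = -8: |-8| = 8 >= 4
  z = -4: |-4| = 4 >= 4
Step 2: Count = 1

1


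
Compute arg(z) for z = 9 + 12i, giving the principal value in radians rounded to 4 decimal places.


Step 1: z = 9 + 12i
Step 2: arg(z) = atan2(12, 9)
Step 3: arg(z) = 0.9273

0.9273


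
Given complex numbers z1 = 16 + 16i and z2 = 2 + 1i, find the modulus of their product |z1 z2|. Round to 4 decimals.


Step 1: |z1| = sqrt(16^2 + 16^2) = sqrt(512)
Step 2: |z2| = sqrt(2^2 + 1^2) = sqrt(5)
Step 3: |z1*z2| = |z1|*|z2| = sqrt(512) * sqrt(5) = sqrt(512 * 5) = sqrt(2560)
Step 4: = 50.5964

50.5964


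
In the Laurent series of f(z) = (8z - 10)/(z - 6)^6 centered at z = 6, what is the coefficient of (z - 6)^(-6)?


Step 1: Write the numerator in powers of (z - 6): 8z - 10 = 8(z - 6) + (8*6 - 10) = 8(z - 6) + 38
Step 2: Divide by (z - 6)^6: f(z) = 38(z - 6)^(-6) + 8(z - 6)^(-5)
Step 3: This finite sum is the Laurent series of f about z = 6.
Step 4: Coefficient of (z - 6)^(-6) = 8*6 - 10 = 38

38


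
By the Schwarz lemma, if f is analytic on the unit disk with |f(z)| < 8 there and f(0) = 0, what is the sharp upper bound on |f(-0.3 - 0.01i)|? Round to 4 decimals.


Step 1: g = f/8 maps D -> D with g(0) = 0, so by the Schwarz lemma |g(z)| <= |z|, i.e. |f(z)| <= 8|z|; this is sharp (f(z) = 8z).
Step 2: |z0|^2 = (-0.3)^2 + (-0.01)^2 = 0.0901
Step 3: |z0| = sqrt(0.0901) = 0.300167
Step 4: Best bound = 8 * |z0| = 8 * 0.300167 = 2.4013

2.4013


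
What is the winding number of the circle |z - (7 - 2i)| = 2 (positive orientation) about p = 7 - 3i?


Step 1: Center c = (7, -2), radius = 2
Step 2: |p - c|^2 = 0^2 + (-1)^2 = 1
Step 3: r^2 = 4
Step 4: |p-c| < r so winding number = 1

1


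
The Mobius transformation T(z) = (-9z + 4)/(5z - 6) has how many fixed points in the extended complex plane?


Step 1: Fixed points satisfy T(z) = z
Step 2: 5z^2 + 3z - 4 = 0
Step 3: Discriminant = 3^2 - 4*5*(-4) = 89
Step 4: Number of fixed points = 2

2


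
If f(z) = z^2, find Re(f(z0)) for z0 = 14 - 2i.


Step 1: z0 = 14 - 2i
Step 2: z0^2 = 14^2 - (-2)^2 - 56i
Step 3: real part = 196 - 4 = 192

192


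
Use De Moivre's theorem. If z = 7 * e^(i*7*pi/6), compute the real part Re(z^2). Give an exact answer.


Step 1: By De Moivre's theorem, z^2 = 7^2 * e^(i*2*7*pi/6) = 49 * (cos(7*pi/3) + i*sin(7*pi/3))
Step 2: |z|^2 = 7^2 = 49
Step 3: Reduce the angle mod 2*pi: 7*pi/3 - 2*pi = pi/3
Step 4: cos(pi/3) = 1/2
Step 5: Re(z^2) = 49 * 1/2 = 49/2

49/2


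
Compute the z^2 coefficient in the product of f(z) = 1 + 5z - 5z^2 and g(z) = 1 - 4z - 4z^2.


Step 1: z^2 term in f*g comes from: (1)*(-4z^2) + (5z)*(-4z) + (-5z^2)*(1)
Step 2: = -4 - 20 - 5
Step 3: = -29

-29


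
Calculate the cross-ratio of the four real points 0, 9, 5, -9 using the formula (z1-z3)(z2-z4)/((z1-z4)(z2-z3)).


Step 1: (z1-z3)(z2-z4) = (-5) * 18 = -90
Step 2: (z1-z4)(z2-z3) = 9 * 4 = 36
Step 3: Cross-ratio = -90/36 = -5/2

-5/2


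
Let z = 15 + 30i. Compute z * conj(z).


Step 1: conj(z) = 15 - 30i
Step 2: z * conj(z) = 15^2 + 30^2
Step 3: = 225 + 900 = 1125

1125


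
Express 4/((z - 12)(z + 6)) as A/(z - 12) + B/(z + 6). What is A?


Step 1: Multiply both sides by (z - 12) and set z = 12
Step 2: A = 4 / (12 + 6)
Step 3: A = 4 / 18
Step 4: A = 2/9

2/9


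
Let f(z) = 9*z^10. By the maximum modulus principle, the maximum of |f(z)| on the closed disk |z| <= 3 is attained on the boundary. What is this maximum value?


Step 1: On |z| = 3, |f(z)| = 9 * |z|^10 = 9 * 3^10
Step 2: By maximum modulus principle, maximum is on boundary.
Step 3: Maximum = 9 * 59049 = 531441

531441


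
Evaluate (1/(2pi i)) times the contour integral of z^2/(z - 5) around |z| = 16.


Step 1: f(z) = z^2, a = 5 is inside |z| = 16
Step 2: By Cauchy integral formula: (1/(2pi*i)) * integral = f(a)
Step 3: f(5) = 5^2 = 25

25


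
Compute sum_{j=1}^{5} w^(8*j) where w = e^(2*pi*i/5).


Step 1: The sum sum_{j=1}^{n} w^(k*j) equals n if n | k, else 0.
Step 2: Here n = 5, k = 8
Step 3: Does n divide k? 5 | 8 -> False
Step 4: Sum = 0

0


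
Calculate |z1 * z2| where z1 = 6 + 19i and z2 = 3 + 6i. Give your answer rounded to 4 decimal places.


Step 1: |z1| = sqrt(6^2 + 19^2) = sqrt(397)
Step 2: |z2| = sqrt(3^2 + 6^2) = sqrt(45)
Step 3: |z1*z2| = |z1|*|z2| = sqrt(397) * sqrt(45) = sqrt(397 * 45) = sqrt(17865)
Step 4: = 133.66

133.66


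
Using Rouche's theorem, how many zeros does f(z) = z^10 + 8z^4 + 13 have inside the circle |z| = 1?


Step 1: On |z| = 1 the three terms have sizes |z^10| = 1^10 = 1, |8z^4| = 8*1^4 = 8, |13| = 13
Step 2: The dominant term is g(z) = 13; let h(z) = z^10 + 8z^4 so f = g + h
Step 3: On |z| = 1: |g| = 13 and |h| <= 1 + 8 = 9
Step 4: Since 13 > 9, |h| < |g| on |z| = 1, so by Rouche f has the same number of zeros as g inside |z| < 1
Step 5: g(z) = 13 is a nonzero constant with no zeros inside |z| < 1. Answer = 0

0


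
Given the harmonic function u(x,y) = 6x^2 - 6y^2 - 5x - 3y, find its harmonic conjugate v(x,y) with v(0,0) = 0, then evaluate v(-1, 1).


Step 1: v_x = -u_y = 12y + 3
Step 2: v_y = u_x = 12x - 5
Step 3: v = 12xy + 3x - 5y + C
Step 4: v(0,0) = 0 => C = 0
Step 5: v(-1, 1) = -20

-20
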